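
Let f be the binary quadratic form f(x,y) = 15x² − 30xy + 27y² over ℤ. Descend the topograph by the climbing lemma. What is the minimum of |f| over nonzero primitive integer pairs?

translate: b→0 (≡-30 mod 30), so (15,-30,27)→(15,0,12)
flip: (15,0,12)→(12,0,15)
reduced (well bottom): (12,0,15) with a≤c, −a<b≤a
well minimum = a = 12

12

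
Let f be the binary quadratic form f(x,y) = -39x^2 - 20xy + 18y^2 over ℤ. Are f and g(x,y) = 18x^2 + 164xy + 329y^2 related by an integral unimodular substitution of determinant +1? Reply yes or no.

D₁ = 3208, D₂ = 3208
river cycle of f (length 12): (18, 56, -1), (-1, 56, 18), (18, 52, -7), (-7, 46, 39), (39, 32, -14), (-14, 52, 9), (9, 56, -2), (-2, 56, 9), (9, 52, -14), (-14, 32, 39), … (2 more)
river cycle of g (length 12): (18, 56, -1), (-1, 56, 18), (18, 52, -7), (-7, 46, 39), (39, 32, -14), (-14, 52, 9), (9, 56, -2), (-2, 56, 9), (9, 52, -14), (-14, 32, 39), … (2 more)
cycles coincide ⇒ equivalent

yes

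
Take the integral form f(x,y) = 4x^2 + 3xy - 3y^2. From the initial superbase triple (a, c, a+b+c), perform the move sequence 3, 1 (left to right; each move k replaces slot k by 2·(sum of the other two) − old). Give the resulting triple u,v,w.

start (4,-3,4) = (f(1,0),f(0,1),f(1,1))
replace slot 3: 2·(4+(-3)) − 4 = -2 → (4,-3,-2)
replace slot 1: 2·((-3)+(-2)) − 4 = -14 → (-14,-3,-2)

-14,-3,-2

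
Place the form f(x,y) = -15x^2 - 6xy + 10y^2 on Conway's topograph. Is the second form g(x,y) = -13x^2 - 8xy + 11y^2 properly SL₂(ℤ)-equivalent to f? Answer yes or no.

D₁ = 636, D₂ = 636
river cycle of f (length 10): (10, 6, -15), (-15, 24, 1), (1, 24, -15), (-15, 6, 10), (10, 14, -11), (-11, 8, 13), (13, 18, -6), (-6, 18, 13), (13, 8, -11), (-11, 14, 10)
river cycle of g (length 10): (11, 8, -13), (-13, 18, 6), (6, 18, -13), (-13, 8, 11), (11, 14, -10), (-10, 6, 15), (15, 24, -1), (-1, 24, 15), (15, 6, -10), (-10, 14, 11)
cycles differ ⇒ inequivalent

no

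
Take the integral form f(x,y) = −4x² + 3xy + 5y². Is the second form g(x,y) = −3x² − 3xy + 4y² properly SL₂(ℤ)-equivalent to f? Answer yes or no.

D₁ = 89, D₂ = 57
discriminants differ ⇒ not SL₂(ℤ)-equivalent

no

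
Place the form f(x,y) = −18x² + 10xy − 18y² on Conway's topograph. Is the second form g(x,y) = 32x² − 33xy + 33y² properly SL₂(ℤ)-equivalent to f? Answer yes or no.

D₁ = -1196, D₂ = -3135
discriminants differ ⇒ not SL₂(ℤ)-equivalent

no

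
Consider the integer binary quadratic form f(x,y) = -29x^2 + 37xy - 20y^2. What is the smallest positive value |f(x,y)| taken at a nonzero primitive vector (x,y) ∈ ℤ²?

translate: b→21 (≡-37 mod 58), so (29,-37,20)→(29,21,12)
flip: (29,21,12)→(12,-21,29)
translate: b→3 (≡-21 mod 24), so (12,-21,29)→(12,3,20)
reduced (well bottom): (12,3,20) with a≤c, −a<b≤a
well minimum |f| = |-12| = 12 (negative-definite)

12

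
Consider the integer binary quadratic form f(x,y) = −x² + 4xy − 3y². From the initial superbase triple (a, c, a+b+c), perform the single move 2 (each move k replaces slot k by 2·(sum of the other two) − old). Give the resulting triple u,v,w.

start (-1,-3,0) = (f(1,0),f(0,1),f(1,1))
replace slot 2: 2·((-1)+0) − (-3) = 1 → (-1,1,0)

-1,1,0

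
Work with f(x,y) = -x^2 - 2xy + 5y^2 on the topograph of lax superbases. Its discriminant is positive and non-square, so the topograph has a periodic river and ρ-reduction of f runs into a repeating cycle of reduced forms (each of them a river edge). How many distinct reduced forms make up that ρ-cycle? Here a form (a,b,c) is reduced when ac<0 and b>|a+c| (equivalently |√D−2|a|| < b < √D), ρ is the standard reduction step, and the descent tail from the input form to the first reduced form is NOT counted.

D = 24, ⌊√D⌋ = 4
descent: ρ → (5,2,-1)
descent: ρ → (-1,4,2)  [lands on river]
river: ρ → (2,4,-1)
ρ-cycle length = 2 (tail of 2 descent steps not counted)

2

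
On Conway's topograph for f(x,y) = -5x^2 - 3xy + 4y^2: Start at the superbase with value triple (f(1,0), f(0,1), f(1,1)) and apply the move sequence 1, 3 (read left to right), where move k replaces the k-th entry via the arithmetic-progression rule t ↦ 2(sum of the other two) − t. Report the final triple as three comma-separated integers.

start (-5,4,-4) = (f(1,0),f(0,1),f(1,1))
replace slot 1: 2·(4+(-4)) − (-5) = 5 → (5,4,-4)
replace slot 3: 2·(5+4) − (-4) = 22 → (5,4,22)

5,4,22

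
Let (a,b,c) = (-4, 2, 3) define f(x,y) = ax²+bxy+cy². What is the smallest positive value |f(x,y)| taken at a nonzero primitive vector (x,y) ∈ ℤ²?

river: ρ → (3,4,-3)
river: ρ → (-3,2,4)
river: ρ → (4,6,-1)
river: ρ → (-1,6,4)
river: ρ → (4,2,-3)
river: ρ → (-3,4,3)
river: ρ → (3,2,-4)
river: ρ → (-4,6,1)
river: ρ → (1,6,-4)
river: ρ → (-4,2,3)
closes: descent 0, river 10
min |a| on river = 1

1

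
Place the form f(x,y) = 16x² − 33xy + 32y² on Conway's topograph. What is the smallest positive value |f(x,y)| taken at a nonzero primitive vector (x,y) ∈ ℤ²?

translate: b→-1 (≡-33 mod 32), so (16,-33,32)→(16,-1,15)
flip: (16,-1,15)→(15,1,16)
reduced (well bottom): (15,1,16) with a≤c, −a<b≤a
well minimum = a = 15

15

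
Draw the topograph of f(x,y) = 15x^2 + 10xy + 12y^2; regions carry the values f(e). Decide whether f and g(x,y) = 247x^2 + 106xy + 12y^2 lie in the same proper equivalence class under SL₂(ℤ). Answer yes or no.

D₁ = -620, D₂ = -620
f: flip: (15,10,12)→(12,-10,15)
f: reduced (well bottom): (12,-10,15) with a≤c, −a<b≤a
g: flip: (247,106,12)→(12,-106,247)
g: translate: b→-10 (≡-106 mod 24), so (12,-106,247)→(12,-10,15)
g: reduced (well bottom): (12,-10,15) with a≤c, −a<b≤a
reduced forms (12, -10, 15) vs (12, -10, 15) ⇒ equivalent

yes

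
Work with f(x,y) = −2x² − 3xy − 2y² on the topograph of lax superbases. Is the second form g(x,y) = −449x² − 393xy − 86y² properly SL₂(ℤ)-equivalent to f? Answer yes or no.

D₁ = -7, D₂ = -7
f is negative-definite; reduce −f:
−f: translate: b→-1 (≡3 mod 4), so (2,3,2)→(2,-1,1)
−f: flip: (2,-1,1)→(1,1,2)
−f: reduced (well bottom): (1,1,2) with a≤c, −a<b≤a
flip sign back: reduced form of f is (-1,-1,-2)
g is negative-definite; reduce −g:
−g: flip: (449,393,86)→(86,-393,449)
−g: translate: b→-49 (≡-393 mod 172), so (86,-393,449)→(86,-49,7)
−g: flip: (86,-49,7)→(7,49,86)
−g: translate: b→7 (≡49 mod 14), so (7,49,86)→(7,7,2)
−g: flip: (7,7,2)→(2,-7,7)
−g: translate: b→1 (≡-7 mod 4), so (2,-7,7)→(2,1,1)
−g: flip: (2,1,1)→(1,-1,2)
−g: translate: b→1 (≡-1 mod 2), so (1,-1,2)→(1,1,2)
−g: reduced (well bottom): (1,1,2) with a≤c, −a<b≤a
flip sign back: reduced form of g is (-1,-1,-2)
reduced forms (-1, -1, -2) vs (-1, -1, -2) ⇒ equivalent

yes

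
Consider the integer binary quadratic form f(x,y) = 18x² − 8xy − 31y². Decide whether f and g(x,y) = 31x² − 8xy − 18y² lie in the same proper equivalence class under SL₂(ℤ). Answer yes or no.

D₁ = 2296, D₂ = 2296
river cycle of f (length 6): (18, 28, -21), (-21, 14, 25), (25, 36, -10), (-10, 44, 9), (9, 46, -5), (-5, 44, 18)
river cycle of g (length 6): (-18, 44, 5), (5, 46, -9), (-9, 44, 10), (10, 36, -25), (-25, 14, 21), (21, 28, -18)
cycles differ ⇒ inequivalent

no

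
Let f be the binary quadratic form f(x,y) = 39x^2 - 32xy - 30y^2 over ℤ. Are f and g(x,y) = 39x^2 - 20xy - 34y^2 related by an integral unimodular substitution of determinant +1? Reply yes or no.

D₁ = 5704, D₂ = 5704
river cycle of f (length 18): (-30, 32, 39), (39, 46, -23), (-23, 46, 39), (39, 32, -30), (-30, 28, 41), (41, 54, -17), (-17, 48, 50), (50, 52, -15), (-15, 68, 18), (18, 40, -57), … (8 more)
river cycle of g (length 16): (-34, 20, 39), (39, 58, -15), (-15, 62, 31), (31, 62, -15), (-15, 58, 39), (39, 20, -34), (-34, 48, 25), (25, 52, -30), (-30, 68, 9), (9, 58, -65), … (6 more)
cycles differ ⇒ inequivalent

no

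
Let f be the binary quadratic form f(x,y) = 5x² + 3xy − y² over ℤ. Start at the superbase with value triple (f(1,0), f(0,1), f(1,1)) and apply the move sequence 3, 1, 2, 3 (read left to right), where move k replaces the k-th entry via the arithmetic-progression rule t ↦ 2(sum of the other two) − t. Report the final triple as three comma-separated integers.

start (5,-1,7) = (f(1,0),f(0,1),f(1,1))
replace slot 3: 2·(5+(-1)) − 7 = 1 → (5,-1,1)
replace slot 1: 2·((-1)+1) − 5 = -5 → (-5,-1,1)
replace slot 2: 2·((-5)+1) − (-1) = -7 → (-5,-7,1)
replace slot 3: 2·((-5)+(-7)) − 1 = -25 → (-5,-7,-25)

-5,-7,-25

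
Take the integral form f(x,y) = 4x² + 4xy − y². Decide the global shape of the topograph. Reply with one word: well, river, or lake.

D = b²−4ac = 4² − 4·4·(-1) = 32
D > 0 non-square ⇒ indefinite ⇒ periodic river

river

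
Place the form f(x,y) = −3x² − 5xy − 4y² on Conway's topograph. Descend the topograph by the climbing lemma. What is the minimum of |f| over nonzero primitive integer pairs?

translate: b→-1 (≡5 mod 6), so (3,5,4)→(3,-1,2)
flip: (3,-1,2)→(2,1,3)
reduced (well bottom): (2,1,3) with a≤c, −a<b≤a
well minimum |f| = |-2| = 2 (negative-definite)

2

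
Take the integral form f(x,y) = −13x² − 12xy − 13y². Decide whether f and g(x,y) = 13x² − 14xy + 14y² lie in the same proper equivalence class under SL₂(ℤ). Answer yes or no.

D₁ = -532, D₂ = -532
f is negative-definite; reduce −f:
−f: reduced (well bottom): (13,12,13) with a≤c, −a<b≤a
flip sign back: reduced form of f is (-13,-12,-13)
g: translate: b→12 (≡-14 mod 26), so (13,-14,14)→(13,12,13)
g: reduced (well bottom): (13,12,13) with a≤c, −a<b≤a
reduced forms (-13, -12, -13) vs (13, 12, 13) ⇒ inequivalent

no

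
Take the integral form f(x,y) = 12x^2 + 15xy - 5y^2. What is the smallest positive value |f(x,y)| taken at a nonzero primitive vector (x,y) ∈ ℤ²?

river: ρ → (-5,15,12)
river: ρ → (12,9,-8)
river: ρ → (-8,7,13)
river: ρ → (13,19,-2)
river: ρ → (-2,21,3)
river: ρ → (3,21,-2)
river: ρ → (-2,19,13)
river: ρ → (13,7,-8)
river: ρ → (-8,9,12)
river: ρ → (12,15,-5)
closes: descent 0, river 10
min |a| on river = 2

2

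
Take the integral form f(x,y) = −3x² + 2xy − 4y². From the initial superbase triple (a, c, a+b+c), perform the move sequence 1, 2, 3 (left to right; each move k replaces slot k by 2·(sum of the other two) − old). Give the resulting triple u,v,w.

start (-3,-4,-5) = (f(1,0),f(0,1),f(1,1))
replace slot 1: 2·((-4)+(-5)) − (-3) = -15 → (-15,-4,-5)
replace slot 2: 2·((-15)+(-5)) − (-4) = -36 → (-15,-36,-5)
replace slot 3: 2·((-15)+(-36)) − (-5) = -97 → (-15,-36,-97)

-15,-36,-97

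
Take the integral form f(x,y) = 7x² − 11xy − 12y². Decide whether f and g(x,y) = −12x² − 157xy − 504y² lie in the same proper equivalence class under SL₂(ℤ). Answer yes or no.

D₁ = 457, D₂ = 457
river cycle of f (length 46): (-12, 11, 7), (7, 17, -6), (-6, 19, 4), (4, 21, -1), (-1, 21, 4), (4, 19, -6), (-6, 17, 7), (7, 11, -12), (-12, 13, 6), (6, 11, -14), … (36 more)
river cycle of g (length 46): (-12, 11, 7), (7, 17, -6), (-6, 19, 4), (4, 21, -1), (-1, 21, 4), (4, 19, -6), (-6, 17, 7), (7, 11, -12), (-12, 13, 6), (6, 11, -14), … (36 more)
cycles coincide ⇒ equivalent

yes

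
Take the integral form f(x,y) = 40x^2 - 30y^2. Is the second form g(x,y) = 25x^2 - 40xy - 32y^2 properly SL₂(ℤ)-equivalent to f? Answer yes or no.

D₁ = 4800, D₂ = 4800
river cycle of f (length 2): (-30, 60, 10), (10, 60, -30)
river cycle of g (length 10): (-32, 40, 25), (25, 60, -12), (-12, 60, 25), (25, 40, -32), (-32, 24, 33), (33, 42, -23), (-23, 50, 25), (25, 50, -23), (-23, 42, 33), (33, 24, -32)
cycles differ ⇒ inequivalent

no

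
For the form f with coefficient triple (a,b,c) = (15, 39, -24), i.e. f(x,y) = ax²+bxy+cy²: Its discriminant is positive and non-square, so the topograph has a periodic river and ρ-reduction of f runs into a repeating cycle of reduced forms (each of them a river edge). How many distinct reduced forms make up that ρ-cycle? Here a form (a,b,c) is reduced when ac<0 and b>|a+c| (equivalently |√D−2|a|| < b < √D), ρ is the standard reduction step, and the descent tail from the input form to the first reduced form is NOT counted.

D = 2961, ⌊√D⌋ = 54
river: ρ → (-24,9,30)
river: ρ → (30,51,-3)
river: ρ → (-3,51,30)
river: ρ → (30,9,-24)
river: ρ → (-24,39,15)
river: ρ → (15,51,-6)
river: ρ → (-6,45,39)
river: ρ → (39,33,-12)
river: ρ → (-12,39,30)
river: ρ → (30,21,-21)
river: ρ → (-21,21,30)
river: ρ → (30,39,-12)
river: ρ → (-12,33,39)
river: ρ → (39,45,-6)
river: ρ → (-6,51,15)
river: ρ → (15,39,-24)
ρ-cycle length = 16 (tail of 0 descent steps not counted)

16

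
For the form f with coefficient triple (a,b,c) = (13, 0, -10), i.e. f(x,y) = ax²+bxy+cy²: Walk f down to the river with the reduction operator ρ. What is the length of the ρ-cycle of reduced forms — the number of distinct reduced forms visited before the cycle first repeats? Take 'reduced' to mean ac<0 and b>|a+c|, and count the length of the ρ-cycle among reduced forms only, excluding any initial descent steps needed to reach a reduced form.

D = 520, ⌊√D⌋ = 22
descent: ρ → (-10,20,3)  [lands on river]
river: ρ → (3,22,-3)
river: ρ → (-3,20,10)
river: ρ → (10,20,-3)
river: ρ → (-3,22,3)
river: ρ → (3,20,-10)
ρ-cycle length = 6 (tail of 1 descent step not counted)

6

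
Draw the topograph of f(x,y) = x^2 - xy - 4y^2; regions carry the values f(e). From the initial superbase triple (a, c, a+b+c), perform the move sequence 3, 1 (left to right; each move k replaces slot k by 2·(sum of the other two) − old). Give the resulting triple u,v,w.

start (1,-4,-4) = (f(1,0),f(0,1),f(1,1))
replace slot 3: 2·(1+(-4)) − (-4) = -2 → (1,-4,-2)
replace slot 1: 2·((-4)+(-2)) − 1 = -13 → (-13,-4,-2)

-13,-4,-2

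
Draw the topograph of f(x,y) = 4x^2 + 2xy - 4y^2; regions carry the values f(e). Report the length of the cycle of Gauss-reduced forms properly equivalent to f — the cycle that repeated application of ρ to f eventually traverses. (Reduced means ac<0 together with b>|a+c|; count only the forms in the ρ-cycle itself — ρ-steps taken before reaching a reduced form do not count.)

D = 68, ⌊√D⌋ = 8
river: ρ → (-4,6,2)
river: ρ → (2,6,-4)
river: ρ → (-4,2,4)
river: ρ → (4,6,-2)
river: ρ → (-2,6,4)
river: ρ → (4,2,-4)
ρ-cycle length = 6 (tail of 0 descent steps not counted)

6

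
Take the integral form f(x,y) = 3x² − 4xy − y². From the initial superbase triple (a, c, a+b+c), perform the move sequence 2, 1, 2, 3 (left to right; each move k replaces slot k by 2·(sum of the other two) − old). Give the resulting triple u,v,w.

start (3,-1,-2) = (f(1,0),f(0,1),f(1,1))
replace slot 2: 2·(3+(-2)) − (-1) = 3 → (3,3,-2)
replace slot 1: 2·(3+(-2)) − 3 = -1 → (-1,3,-2)
replace slot 2: 2·((-1)+(-2)) − 3 = -9 → (-1,-9,-2)
replace slot 3: 2·((-1)+(-9)) − (-2) = -18 → (-1,-9,-18)

-1,-9,-18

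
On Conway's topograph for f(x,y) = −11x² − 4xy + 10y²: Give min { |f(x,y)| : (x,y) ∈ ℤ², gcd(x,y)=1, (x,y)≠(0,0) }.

descent: ρ → (10,4,-11)  [lands on river]
river: ρ → (-11,18,3)
river: ρ → (3,18,-11)
river: ρ → (-11,4,10)
river: ρ → (10,16,-5)
river: ρ → (-5,14,13)
river: ρ → (13,12,-6)
river: ρ → (-6,12,13)
river: ρ → (13,14,-5)
river: ρ → (-5,16,10)
closes: descent 1, river 10
min |a| on river = 3

3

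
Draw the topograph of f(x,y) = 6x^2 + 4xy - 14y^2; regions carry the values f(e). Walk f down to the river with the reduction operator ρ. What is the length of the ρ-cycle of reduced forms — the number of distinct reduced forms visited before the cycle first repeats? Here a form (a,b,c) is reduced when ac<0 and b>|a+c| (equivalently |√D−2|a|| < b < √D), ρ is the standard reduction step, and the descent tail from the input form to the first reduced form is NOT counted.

D = 352, ⌊√D⌋ = 18
descent: ρ → (-14,-4,6)
descent: ρ → (6,16,-4)  [lands on river]
river: ρ → (-4,16,6)
river: ρ → (6,8,-12)
river: ρ → (-12,16,2)
river: ρ → (2,16,-12)
river: ρ → (-12,8,6)
ρ-cycle length = 6 (tail of 2 descent steps not counted)

6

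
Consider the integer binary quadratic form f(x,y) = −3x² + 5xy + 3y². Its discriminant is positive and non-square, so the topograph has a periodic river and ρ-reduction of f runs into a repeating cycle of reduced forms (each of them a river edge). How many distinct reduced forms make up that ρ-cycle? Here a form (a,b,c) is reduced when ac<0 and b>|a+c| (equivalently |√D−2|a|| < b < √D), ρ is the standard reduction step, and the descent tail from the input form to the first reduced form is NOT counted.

D = 61, ⌊√D⌋ = 7
river: ρ → (3,7,-1)
river: ρ → (-1,7,3)
river: ρ → (3,5,-3)
river: ρ → (-3,7,1)
river: ρ → (1,7,-3)
river: ρ → (-3,5,3)
ρ-cycle length = 6 (tail of 0 descent steps not counted)

6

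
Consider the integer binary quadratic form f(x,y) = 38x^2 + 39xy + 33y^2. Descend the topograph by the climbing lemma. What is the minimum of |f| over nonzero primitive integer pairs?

translate: b→-37 (≡39 mod 76), so (38,39,33)→(38,-37,32)
flip: (38,-37,32)→(32,37,38)
translate: b→-27 (≡37 mod 64), so (32,37,38)→(32,-27,33)
reduced (well bottom): (32,-27,33) with a≤c, −a<b≤a
well minimum = a = 32

32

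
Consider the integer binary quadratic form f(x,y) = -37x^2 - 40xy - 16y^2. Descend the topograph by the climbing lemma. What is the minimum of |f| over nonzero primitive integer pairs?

translate: b→-34 (≡40 mod 74), so (37,40,16)→(37,-34,13)
flip: (37,-34,13)→(13,34,37)
translate: b→8 (≡34 mod 26), so (13,34,37)→(13,8,16)
reduced (well bottom): (13,8,16) with a≤c, −a<b≤a
well minimum |f| = |-13| = 13 (negative-definite)

13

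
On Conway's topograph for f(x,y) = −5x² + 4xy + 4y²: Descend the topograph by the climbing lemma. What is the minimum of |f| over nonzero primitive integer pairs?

river: ρ → (4,4,-5)
river: ρ → (-5,6,3)
river: ρ → (3,6,-5)
river: ρ → (-5,4,4)
closes: descent 0, river 4
min |a| on river = 3

3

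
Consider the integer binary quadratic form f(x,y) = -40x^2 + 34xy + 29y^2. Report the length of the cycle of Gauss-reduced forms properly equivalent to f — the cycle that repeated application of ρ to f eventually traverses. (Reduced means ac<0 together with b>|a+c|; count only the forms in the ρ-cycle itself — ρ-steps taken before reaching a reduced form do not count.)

D = 5796, ⌊√D⌋ = 76
river: ρ → (29,24,-45)
river: ρ → (-45,66,8)
river: ρ → (8,62,-61)
river: ρ → (-61,60,9)
river: ρ → (9,66,-40)
river: ρ → (-40,14,35)
river: ρ → (35,56,-19)
river: ρ → (-19,58,32)
river: ρ → (32,70,-7)
river: ρ → (-7,70,32)
river: ρ → (32,58,-19)
river: ρ → (-19,56,35)
river: ρ → (35,14,-40)
river: ρ → (-40,66,9)
river: ρ → (9,60,-61)
river: ρ → (-61,62,8)
river: ρ → (8,66,-45)
river: ρ → (-45,24,29)
river: ρ → (29,34,-40)
river: ρ → (-40,46,23)
river: ρ → (23,46,-40)
river: ρ → (-40,34,29)
ρ-cycle length = 22 (tail of 0 descent steps not counted)

22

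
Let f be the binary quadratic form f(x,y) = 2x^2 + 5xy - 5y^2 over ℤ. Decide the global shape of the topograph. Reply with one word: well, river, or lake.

D = b²−4ac = 5² − 4·2·(-5) = 65
D > 0 non-square ⇒ indefinite ⇒ periodic river

river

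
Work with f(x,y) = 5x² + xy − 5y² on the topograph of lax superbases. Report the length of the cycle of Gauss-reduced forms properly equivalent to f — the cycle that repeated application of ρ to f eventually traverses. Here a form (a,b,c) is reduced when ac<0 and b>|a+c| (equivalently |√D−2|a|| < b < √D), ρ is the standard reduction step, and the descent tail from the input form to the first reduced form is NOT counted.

D = 101, ⌊√D⌋ = 10
river: ρ → (-5,9,1)
river: ρ → (1,9,-5)
river: ρ → (-5,1,5)
river: ρ → (5,9,-1)
river: ρ → (-1,9,5)
river: ρ → (5,1,-5)
ρ-cycle length = 6 (tail of 0 descent steps not counted)

6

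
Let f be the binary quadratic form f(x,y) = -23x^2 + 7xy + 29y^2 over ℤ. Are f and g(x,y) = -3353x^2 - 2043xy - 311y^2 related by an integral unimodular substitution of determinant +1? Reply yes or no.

D₁ = 2717, D₂ = 2717
river cycle of f (length 6): (29, 51, -1), (-1, 51, 29), (29, 7, -23), (-23, 39, 13), (13, 39, -23), (-23, 7, 29)
river cycle of g (length 6): (-23, 7, 29), (29, 51, -1), (-1, 51, 29), (29, 7, -23), (-23, 39, 13), (13, 39, -23)
cycles coincide ⇒ equivalent

yes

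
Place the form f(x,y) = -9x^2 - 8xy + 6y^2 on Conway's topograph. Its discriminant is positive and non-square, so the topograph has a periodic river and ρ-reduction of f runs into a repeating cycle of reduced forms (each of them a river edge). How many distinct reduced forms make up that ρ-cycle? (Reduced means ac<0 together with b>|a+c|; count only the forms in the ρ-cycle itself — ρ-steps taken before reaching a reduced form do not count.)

D = 280, ⌊√D⌋ = 16
descent: ρ → (6,8,-9)  [lands on river]
river: ρ → (-9,10,5)
river: ρ → (5,10,-9)
river: ρ → (-9,8,6)
river: ρ → (6,16,-1)
river: ρ → (-1,16,6)
ρ-cycle length = 6 (tail of 1 descent step not counted)

6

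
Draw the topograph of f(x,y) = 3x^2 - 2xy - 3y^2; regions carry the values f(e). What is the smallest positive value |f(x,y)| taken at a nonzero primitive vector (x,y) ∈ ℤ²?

descent: ρ → (-3,2,3)  [lands on river]
river: ρ → (3,4,-2)
river: ρ → (-2,4,3)
river: ρ → (3,2,-3)
river: ρ → (-3,4,2)
river: ρ → (2,4,-3)
closes: descent 1, river 6
min |a| on river = 2

2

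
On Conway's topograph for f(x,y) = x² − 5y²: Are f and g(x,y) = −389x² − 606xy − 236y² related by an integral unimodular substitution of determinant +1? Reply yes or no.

D₁ = 20, D₂ = 20
river cycle of f (length 2): (1, 4, -1), (-1, 4, 1)
river cycle of g (length 2): (1, 4, -1), (-1, 4, 1)
cycles coincide ⇒ equivalent

yes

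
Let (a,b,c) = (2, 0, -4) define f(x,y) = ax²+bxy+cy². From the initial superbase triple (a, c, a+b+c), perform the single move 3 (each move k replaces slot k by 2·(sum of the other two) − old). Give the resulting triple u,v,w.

start (2,-4,-2) = (f(1,0),f(0,1),f(1,1))
replace slot 3: 2·(2+(-4)) − (-2) = -2 → (2,-4,-2)

2,-4,-2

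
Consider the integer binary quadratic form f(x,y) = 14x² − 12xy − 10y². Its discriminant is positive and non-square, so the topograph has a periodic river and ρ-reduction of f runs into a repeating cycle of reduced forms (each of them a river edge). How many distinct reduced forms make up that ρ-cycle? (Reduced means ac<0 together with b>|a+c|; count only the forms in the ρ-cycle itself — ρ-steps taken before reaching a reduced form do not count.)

D = 704, ⌊√D⌋ = 26
descent: ρ → (-10,12,14)  [lands on river]
river: ρ → (14,16,-8)
river: ρ → (-8,16,14)
river: ρ → (14,12,-10)
river: ρ → (-10,8,16)
river: ρ → (16,24,-2)
river: ρ → (-2,24,16)
river: ρ → (16,8,-10)
ρ-cycle length = 8 (tail of 1 descent step not counted)

8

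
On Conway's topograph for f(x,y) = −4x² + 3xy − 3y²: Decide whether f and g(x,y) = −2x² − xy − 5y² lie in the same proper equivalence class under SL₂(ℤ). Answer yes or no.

D₁ = -39, D₂ = -39
f is negative-definite; reduce −f:
−f: flip: (4,-3,3)→(3,3,4)
−f: reduced (well bottom): (3,3,4) with a≤c, −a<b≤a
flip sign back: reduced form of f is (-3,-3,-4)
g is negative-definite; reduce −g:
−g: reduced (well bottom): (2,1,5) with a≤c, −a<b≤a
flip sign back: reduced form of g is (-2,-1,-5)
reduced forms (-3, -3, -4) vs (-2, -1, -5) ⇒ inequivalent

no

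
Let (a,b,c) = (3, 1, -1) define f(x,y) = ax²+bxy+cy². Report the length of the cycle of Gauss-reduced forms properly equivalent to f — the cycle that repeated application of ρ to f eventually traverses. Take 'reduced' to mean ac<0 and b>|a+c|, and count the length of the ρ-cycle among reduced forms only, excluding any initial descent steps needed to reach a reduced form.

D = 13, ⌊√D⌋ = 3
descent: ρ → (-1,3,1)  [lands on river]
river: ρ → (1,3,-1)
ρ-cycle length = 2 (tail of 1 descent step not counted)

2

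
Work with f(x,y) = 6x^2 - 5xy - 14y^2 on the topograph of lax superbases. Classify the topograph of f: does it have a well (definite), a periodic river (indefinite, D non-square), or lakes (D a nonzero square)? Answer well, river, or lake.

D = b²−4ac = (-5)² − 4·6·(-14) = 361
D = 19² is a perfect square ⇒ form factors over ℤ ⇒ lakes

lake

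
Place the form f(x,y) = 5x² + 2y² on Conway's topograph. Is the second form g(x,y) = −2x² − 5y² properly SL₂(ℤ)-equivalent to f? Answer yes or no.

D₁ = -40, D₂ = -40
f: flip: (5,0,2)→(2,0,5)
f: reduced (well bottom): (2,0,5) with a≤c, −a<b≤a
g is negative-definite; reduce −g:
−g: reduced (well bottom): (2,0,5) with a≤c, −a<b≤a
flip sign back: reduced form of g is (-2,0,-5)
reduced forms (2, 0, 5) vs (-2, 0, -5) ⇒ inequivalent

no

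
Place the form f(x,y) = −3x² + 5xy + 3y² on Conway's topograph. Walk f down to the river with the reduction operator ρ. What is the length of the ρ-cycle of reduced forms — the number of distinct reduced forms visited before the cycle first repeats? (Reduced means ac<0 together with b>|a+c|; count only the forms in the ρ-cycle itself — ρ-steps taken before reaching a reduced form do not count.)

D = 61, ⌊√D⌋ = 7
river: ρ → (3,7,-1)
river: ρ → (-1,7,3)
river: ρ → (3,5,-3)
river: ρ → (-3,7,1)
river: ρ → (1,7,-3)
river: ρ → (-3,5,3)
ρ-cycle length = 6 (tail of 0 descent steps not counted)

6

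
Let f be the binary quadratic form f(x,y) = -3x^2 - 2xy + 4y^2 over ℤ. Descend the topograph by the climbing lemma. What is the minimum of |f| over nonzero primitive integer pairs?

descent: ρ → (4,2,-3)  [lands on river]
river: ρ → (-3,4,3)
river: ρ → (3,2,-4)
river: ρ → (-4,6,1)
river: ρ → (1,6,-4)
river: ρ → (-4,2,3)
river: ρ → (3,4,-3)
river: ρ → (-3,2,4)
river: ρ → (4,6,-1)
river: ρ → (-1,6,4)
closes: descent 1, river 10
min |a| on river = 1

1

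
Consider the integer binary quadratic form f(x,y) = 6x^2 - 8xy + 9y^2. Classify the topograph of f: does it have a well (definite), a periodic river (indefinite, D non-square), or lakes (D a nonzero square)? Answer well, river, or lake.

D = b²−4ac = (-8)² − 4·6·9 = -152
D < 0 ⇒ definite ⇒ every region one sign ⇒ single well

well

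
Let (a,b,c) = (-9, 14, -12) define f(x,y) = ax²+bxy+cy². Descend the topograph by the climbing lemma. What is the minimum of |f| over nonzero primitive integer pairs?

translate: b→4 (≡-14 mod 18), so (9,-14,12)→(9,4,7)
flip: (9,4,7)→(7,-4,9)
reduced (well bottom): (7,-4,9) with a≤c, −a<b≤a
well minimum |f| = |-7| = 7 (negative-definite)

7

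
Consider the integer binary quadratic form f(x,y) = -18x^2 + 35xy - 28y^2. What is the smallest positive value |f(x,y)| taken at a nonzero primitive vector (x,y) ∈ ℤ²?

translate: b→1 (≡-35 mod 36), so (18,-35,28)→(18,1,11)
flip: (18,1,11)→(11,-1,18)
reduced (well bottom): (11,-1,18) with a≤c, −a<b≤a
well minimum |f| = |-11| = 11 (negative-definite)

11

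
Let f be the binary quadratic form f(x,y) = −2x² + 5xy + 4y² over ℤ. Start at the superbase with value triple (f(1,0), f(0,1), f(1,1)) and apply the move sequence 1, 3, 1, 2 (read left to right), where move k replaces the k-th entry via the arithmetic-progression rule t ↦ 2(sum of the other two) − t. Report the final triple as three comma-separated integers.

start (-2,4,7) = (f(1,0),f(0,1),f(1,1))
replace slot 1: 2·(4+7) − (-2) = 24 → (24,4,7)
replace slot 3: 2·(24+4) − 7 = 49 → (24,4,49)
replace slot 1: 2·(4+49) − 24 = 82 → (82,4,49)
replace slot 2: 2·(82+49) − 4 = 258 → (82,258,49)

82,258,49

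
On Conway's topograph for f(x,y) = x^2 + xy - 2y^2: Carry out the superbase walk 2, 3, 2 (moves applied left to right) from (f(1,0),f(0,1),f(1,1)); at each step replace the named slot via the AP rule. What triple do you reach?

start (1,-2,0) = (f(1,0),f(0,1),f(1,1))
replace slot 2: 2·(1+0) − (-2) = 4 → (1,4,0)
replace slot 3: 2·(1+4) − 0 = 10 → (1,4,10)
replace slot 2: 2·(1+10) − 4 = 18 → (1,18,10)

1,18,10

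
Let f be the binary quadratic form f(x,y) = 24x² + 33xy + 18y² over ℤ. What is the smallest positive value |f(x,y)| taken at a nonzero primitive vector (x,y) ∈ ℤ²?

translate: b→-15 (≡33 mod 48), so (24,33,18)→(24,-15,9)
flip: (24,-15,9)→(9,15,24)
translate: b→-3 (≡15 mod 18), so (9,15,24)→(9,-3,18)
reduced (well bottom): (9,-3,18) with a≤c, −a<b≤a
well minimum = a = 9

9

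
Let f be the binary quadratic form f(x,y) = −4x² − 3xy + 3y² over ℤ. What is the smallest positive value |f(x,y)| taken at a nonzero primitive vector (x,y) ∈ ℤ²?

descent: ρ → (3,3,-4)  [lands on river]
river: ρ → (-4,5,2)
river: ρ → (2,7,-1)
river: ρ → (-1,7,2)
river: ρ → (2,5,-4)
river: ρ → (-4,3,3)
closes: descent 1, river 6
min |a| on river = 1

1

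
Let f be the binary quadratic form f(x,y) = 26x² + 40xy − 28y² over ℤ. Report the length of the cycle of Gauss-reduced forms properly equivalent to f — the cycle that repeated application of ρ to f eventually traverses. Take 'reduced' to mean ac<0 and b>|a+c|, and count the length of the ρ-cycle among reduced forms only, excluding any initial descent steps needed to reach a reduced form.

D = 4512, ⌊√D⌋ = 67
river: ρ → (-28,16,38)
river: ρ → (38,60,-6)
river: ρ → (-6,60,38)
river: ρ → (38,16,-28)
river: ρ → (-28,40,26)
river: ρ → (26,64,-4)
river: ρ → (-4,64,26)
river: ρ → (26,40,-28)
ρ-cycle length = 8 (tail of 0 descent steps not counted)

8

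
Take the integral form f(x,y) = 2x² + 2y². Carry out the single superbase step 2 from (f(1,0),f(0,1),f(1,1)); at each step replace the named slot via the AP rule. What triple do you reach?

start (2,2,4) = (f(1,0),f(0,1),f(1,1))
replace slot 2: 2·(2+4) − 2 = 10 → (2,10,4)

2,10,4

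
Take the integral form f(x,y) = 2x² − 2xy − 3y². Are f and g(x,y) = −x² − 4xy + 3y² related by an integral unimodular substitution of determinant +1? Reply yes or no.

D₁ = 28, D₂ = 28
river cycle of f (length 4): (-3, 2, 2), (2, 2, -3), (-3, 4, 1), (1, 4, -3)
river cycle of g (length 4): (3, 4, -1), (-1, 4, 3), (3, 2, -2), (-2, 2, 3)
cycles differ ⇒ inequivalent

no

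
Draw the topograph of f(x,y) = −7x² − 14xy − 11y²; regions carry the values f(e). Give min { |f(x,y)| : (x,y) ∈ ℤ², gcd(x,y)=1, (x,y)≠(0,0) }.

translate: b→0 (≡14 mod 14), so (7,14,11)→(7,0,4)
flip: (7,0,4)→(4,0,7)
reduced (well bottom): (4,0,7) with a≤c, −a<b≤a
well minimum |f| = |-4| = 4 (negative-definite)

4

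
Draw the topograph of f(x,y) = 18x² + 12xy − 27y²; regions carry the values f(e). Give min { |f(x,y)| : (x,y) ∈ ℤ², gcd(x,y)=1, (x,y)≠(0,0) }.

river: ρ → (-27,42,3)
river: ρ → (3,42,-27)
river: ρ → (-27,12,18)
river: ρ → (18,24,-21)
river: ρ → (-21,18,21)
river: ρ → (21,24,-18)
river: ρ → (-18,12,27)
river: ρ → (27,42,-3)
river: ρ → (-3,42,27)
river: ρ → (27,12,-18)
river: ρ → (-18,24,21)
river: ρ → (21,18,-21)
river: ρ → (-21,24,18)
river: ρ → (18,12,-27)
closes: descent 0, river 14
min |a| on river = 3

3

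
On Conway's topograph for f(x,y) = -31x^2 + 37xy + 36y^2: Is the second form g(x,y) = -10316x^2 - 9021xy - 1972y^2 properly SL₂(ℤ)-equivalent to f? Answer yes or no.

D₁ = 5833, D₂ = 5833
river cycle of f (length 112): (36, 35, -32), (-32, 29, 39), (39, 49, -22), (-22, 39, 49), (49, 59, -12), (-12, 61, 44), (44, 27, -29), (-29, 31, 42), (42, 53, -18), (-18, 55, 39), … (102 more)
river cycle of g (length 112): (-31, 37, 36), (36, 35, -32), (-32, 29, 39), (39, 49, -22), (-22, 39, 49), (49, 59, -12), (-12, 61, 44), (44, 27, -29), (-29, 31, 42), (42, 53, -18), … (102 more)
cycles coincide ⇒ equivalent

yes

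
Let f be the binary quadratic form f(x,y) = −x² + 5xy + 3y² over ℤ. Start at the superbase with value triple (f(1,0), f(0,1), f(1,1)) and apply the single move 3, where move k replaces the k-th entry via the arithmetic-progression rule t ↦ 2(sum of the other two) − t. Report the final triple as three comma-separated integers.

start (-1,3,7) = (f(1,0),f(0,1),f(1,1))
replace slot 3: 2·((-1)+3) − 7 = -3 → (-1,3,-3)

-1,3,-3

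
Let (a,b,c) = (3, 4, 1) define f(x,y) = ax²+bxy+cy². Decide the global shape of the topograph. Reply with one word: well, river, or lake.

D = b²−4ac = 4² − 4·3·1 = 4
D = 2² is a perfect square ⇒ form factors over ℤ ⇒ lakes

lake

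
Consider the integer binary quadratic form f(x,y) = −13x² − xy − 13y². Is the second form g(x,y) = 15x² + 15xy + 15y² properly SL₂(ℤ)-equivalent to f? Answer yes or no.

D₁ = -675, D₂ = -675
f is negative-definite; reduce −f:
−f: reduced (well bottom): (13,1,13) with a≤c, −a<b≤a
flip sign back: reduced form of f is (-13,-1,-13)
g: reduced (well bottom): (15,15,15) with a≤c, −a<b≤a
reduced forms (-13, -1, -13) vs (15, 15, 15) ⇒ inequivalent

no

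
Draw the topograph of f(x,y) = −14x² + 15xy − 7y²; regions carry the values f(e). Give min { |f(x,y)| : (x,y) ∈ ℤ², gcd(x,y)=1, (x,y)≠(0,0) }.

translate: b→13 (≡-15 mod 28), so (14,-15,7)→(14,13,6)
flip: (14,13,6)→(6,-13,14)
translate: b→-1 (≡-13 mod 12), so (6,-13,14)→(6,-1,7)
reduced (well bottom): (6,-1,7) with a≤c, −a<b≤a
well minimum |f| = |-6| = 6 (negative-definite)

6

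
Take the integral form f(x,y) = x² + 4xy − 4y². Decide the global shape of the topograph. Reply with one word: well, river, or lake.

D = b²−4ac = 4² − 4·1·(-4) = 32
D > 0 non-square ⇒ indefinite ⇒ periodic river

river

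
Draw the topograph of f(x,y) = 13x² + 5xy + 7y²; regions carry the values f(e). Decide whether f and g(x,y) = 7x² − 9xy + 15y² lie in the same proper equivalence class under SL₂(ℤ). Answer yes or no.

D₁ = -339, D₂ = -339
f: flip: (13,5,7)→(7,-5,13)
f: reduced (well bottom): (7,-5,13) with a≤c, −a<b≤a
g: translate: b→5 (≡-9 mod 14), so (7,-9,15)→(7,5,13)
g: reduced (well bottom): (7,5,13) with a≤c, −a<b≤a
reduced forms (7, -5, 13) vs (7, 5, 13) ⇒ inequivalent

no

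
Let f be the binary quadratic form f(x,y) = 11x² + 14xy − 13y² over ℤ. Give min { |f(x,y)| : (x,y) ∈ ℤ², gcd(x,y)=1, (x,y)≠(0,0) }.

river: ρ → (-13,12,12)
river: ρ → (12,12,-13)
river: ρ → (-13,14,11)
river: ρ → (11,8,-16)
river: ρ → (-16,24,3)
river: ρ → (3,24,-16)
river: ρ → (-16,8,11)
river: ρ → (11,14,-13)
closes: descent 0, river 8
min |a| on river = 3

3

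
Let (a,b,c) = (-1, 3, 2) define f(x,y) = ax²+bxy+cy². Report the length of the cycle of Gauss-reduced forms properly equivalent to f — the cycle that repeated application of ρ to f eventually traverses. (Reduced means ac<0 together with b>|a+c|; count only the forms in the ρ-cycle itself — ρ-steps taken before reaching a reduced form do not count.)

D = 17, ⌊√D⌋ = 4
river: ρ → (2,1,-2)
river: ρ → (-2,3,1)
river: ρ → (1,3,-2)
river: ρ → (-2,1,2)
river: ρ → (2,3,-1)
river: ρ → (-1,3,2)
ρ-cycle length = 6 (tail of 0 descent steps not counted)

6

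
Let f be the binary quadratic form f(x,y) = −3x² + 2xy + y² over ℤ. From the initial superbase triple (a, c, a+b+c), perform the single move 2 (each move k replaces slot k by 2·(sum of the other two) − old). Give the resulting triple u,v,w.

start (-3,1,0) = (f(1,0),f(0,1),f(1,1))
replace slot 2: 2·((-3)+0) − 1 = -7 → (-3,-7,0)

-3,-7,0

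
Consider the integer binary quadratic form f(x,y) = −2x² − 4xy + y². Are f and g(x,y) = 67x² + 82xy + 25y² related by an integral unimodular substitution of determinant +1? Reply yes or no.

D₁ = 24, D₂ = 24
river cycle of f (length 2): (1, 4, -2), (-2, 4, 1)
river cycle of g (length 2): (-2, 4, 1), (1, 4, -2)
cycles coincide ⇒ equivalent

yes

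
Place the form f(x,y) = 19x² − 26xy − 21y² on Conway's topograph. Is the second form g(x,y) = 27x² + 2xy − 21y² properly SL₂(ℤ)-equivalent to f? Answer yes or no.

D₁ = 2272, D₂ = 2272
river cycle of f (length 6): (-21, 26, 19), (19, 12, -28), (-28, 44, 3), (3, 46, -13), (-13, 32, 24), (24, 16, -21)
river cycle of g (length 4): (-21, 40, 8), (8, 40, -21), (-21, 44, 4), (4, 44, -21)
cycles differ ⇒ inequivalent

no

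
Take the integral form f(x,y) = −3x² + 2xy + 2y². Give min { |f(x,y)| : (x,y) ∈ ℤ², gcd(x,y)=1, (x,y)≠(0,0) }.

river: ρ → (2,2,-3)
river: ρ → (-3,4,1)
river: ρ → (1,4,-3)
river: ρ → (-3,2,2)
closes: descent 0, river 4
min |a| on river = 1

1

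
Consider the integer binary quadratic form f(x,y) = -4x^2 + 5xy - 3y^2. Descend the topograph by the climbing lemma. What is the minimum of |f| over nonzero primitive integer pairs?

translate: b→3 (≡-5 mod 8), so (4,-5,3)→(4,3,2)
flip: (4,3,2)→(2,-3,4)
translate: b→1 (≡-3 mod 4), so (2,-3,4)→(2,1,3)
reduced (well bottom): (2,1,3) with a≤c, −a<b≤a
well minimum |f| = |-2| = 2 (negative-definite)

2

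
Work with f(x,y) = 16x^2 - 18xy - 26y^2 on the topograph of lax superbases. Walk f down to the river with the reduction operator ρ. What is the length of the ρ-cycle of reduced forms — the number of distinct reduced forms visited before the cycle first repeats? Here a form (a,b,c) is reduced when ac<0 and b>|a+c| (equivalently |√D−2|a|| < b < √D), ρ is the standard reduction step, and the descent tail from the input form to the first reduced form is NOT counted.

D = 1988, ⌊√D⌋ = 44
descent: ρ → (-26,18,16)  [lands on river]
river: ρ → (16,14,-28)
river: ρ → (-28,42,2)
river: ρ → (2,42,-28)
river: ρ → (-28,14,16)
river: ρ → (16,18,-26)
river: ρ → (-26,34,8)
river: ρ → (8,30,-34)
river: ρ → (-34,38,4)
river: ρ → (4,42,-14)
river: ρ → (-14,42,4)
river: ρ → (4,38,-34)
river: ρ → (-34,30,8)
river: ρ → (8,34,-26)
ρ-cycle length = 14 (tail of 1 descent step not counted)

14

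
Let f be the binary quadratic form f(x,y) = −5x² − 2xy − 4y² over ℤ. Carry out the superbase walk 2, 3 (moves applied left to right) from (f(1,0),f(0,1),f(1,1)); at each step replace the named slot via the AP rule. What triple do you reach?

start (-5,-4,-11) = (f(1,0),f(0,1),f(1,1))
replace slot 2: 2·((-5)+(-11)) − (-4) = -28 → (-5,-28,-11)
replace slot 3: 2·((-5)+(-28)) − (-11) = -55 → (-5,-28,-55)

-5,-28,-55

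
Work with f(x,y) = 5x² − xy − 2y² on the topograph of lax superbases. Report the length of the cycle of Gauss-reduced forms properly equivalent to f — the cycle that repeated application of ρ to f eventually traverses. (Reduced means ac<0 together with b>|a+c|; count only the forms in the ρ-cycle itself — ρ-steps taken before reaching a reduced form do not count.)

D = 41, ⌊√D⌋ = 6
descent: ρ → (-2,5,2)  [lands on river]
river: ρ → (2,3,-4)
river: ρ → (-4,5,1)
river: ρ → (1,5,-4)
river: ρ → (-4,3,2)
river: ρ → (2,5,-2)
river: ρ → (-2,3,4)
river: ρ → (4,5,-1)
river: ρ → (-1,5,4)
river: ρ → (4,3,-2)
ρ-cycle length = 10 (tail of 1 descent step not counted)

10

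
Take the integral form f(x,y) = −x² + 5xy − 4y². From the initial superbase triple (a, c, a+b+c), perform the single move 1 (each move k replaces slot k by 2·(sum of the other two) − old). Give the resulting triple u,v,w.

start (-1,-4,0) = (f(1,0),f(0,1),f(1,1))
replace slot 1: 2·((-4)+0) − (-1) = -7 → (-7,-4,0)

-7,-4,0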